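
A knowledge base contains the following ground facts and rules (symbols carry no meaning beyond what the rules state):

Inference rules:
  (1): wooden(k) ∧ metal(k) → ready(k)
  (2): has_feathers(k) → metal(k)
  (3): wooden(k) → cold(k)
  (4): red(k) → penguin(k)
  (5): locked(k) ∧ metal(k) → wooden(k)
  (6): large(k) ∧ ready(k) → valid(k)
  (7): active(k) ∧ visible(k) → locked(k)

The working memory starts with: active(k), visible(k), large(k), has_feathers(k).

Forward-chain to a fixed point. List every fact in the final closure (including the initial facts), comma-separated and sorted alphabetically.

Round 1: (2) [has_feathers(k) → metal(k)]; (7) [active(k) ∧ visible(k) → locked(k)]. New: metal(k), locked(k).
Round 2: (5) [locked(k) ∧ metal(k) → wooden(k)]. New: wooden(k).
Round 3: (1) [wooden(k) ∧ metal(k) → ready(k)]; (3) [wooden(k) → cold(k)]. New: ready(k), cold(k).
Round 4: (6) [large(k) ∧ ready(k) → valid(k)]. New: valid(k).

active(k), cold(k), has_feathers(k), large(k), locked(k), metal(k), ready(k), valid(k), visible(k), wooden(k)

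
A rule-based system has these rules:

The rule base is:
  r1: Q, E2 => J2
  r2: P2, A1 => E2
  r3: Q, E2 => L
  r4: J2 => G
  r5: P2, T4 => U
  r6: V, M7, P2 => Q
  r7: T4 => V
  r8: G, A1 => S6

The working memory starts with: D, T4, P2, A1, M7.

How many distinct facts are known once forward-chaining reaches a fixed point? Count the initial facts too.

Round 1: r2 [P2, A1 => E2]; r5 [P2, T4 => U]; r7 [T4 => V]. New: E2, U, V.
Round 2: r6 [V, M7, P2 => Q]. New: Q.
Round 3: r1 [Q, E2 => J2]; r3 [Q, E2 => L]. New: J2, L.
Round 4: r4 [J2 => G]. New: G.
Round 5: r8 [G, A1 => S6]. New: S6.
Closure: {A1, D, E2, G, J2, L, M7, P2, Q, S6, T4, U, V} — 13 facts.

13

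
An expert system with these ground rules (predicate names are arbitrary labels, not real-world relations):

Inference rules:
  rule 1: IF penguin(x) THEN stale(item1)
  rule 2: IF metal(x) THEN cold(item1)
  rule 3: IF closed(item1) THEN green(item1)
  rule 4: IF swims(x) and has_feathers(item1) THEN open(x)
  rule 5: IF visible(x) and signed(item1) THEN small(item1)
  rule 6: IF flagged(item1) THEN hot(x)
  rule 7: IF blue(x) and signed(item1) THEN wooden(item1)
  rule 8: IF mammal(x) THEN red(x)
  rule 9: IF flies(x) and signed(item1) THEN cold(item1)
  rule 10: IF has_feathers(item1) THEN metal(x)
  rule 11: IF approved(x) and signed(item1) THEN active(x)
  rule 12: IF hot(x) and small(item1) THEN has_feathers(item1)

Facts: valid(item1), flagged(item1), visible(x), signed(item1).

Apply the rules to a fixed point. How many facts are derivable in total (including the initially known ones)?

Round 1 — rule 5, rule 6, derive small(item1), hot(x).
Round 2 — rule 12, derive has_feathers(item1).
Round 3 — rule 10, derive metal(x).
Round 4 — rule 2, derive cold(item1).
Closure: {cold(item1), flagged(item1), has_feathers(item1), hot(x), metal(x), signed(item1), small(item1), valid(item1), visible(x)} — 9 facts.

9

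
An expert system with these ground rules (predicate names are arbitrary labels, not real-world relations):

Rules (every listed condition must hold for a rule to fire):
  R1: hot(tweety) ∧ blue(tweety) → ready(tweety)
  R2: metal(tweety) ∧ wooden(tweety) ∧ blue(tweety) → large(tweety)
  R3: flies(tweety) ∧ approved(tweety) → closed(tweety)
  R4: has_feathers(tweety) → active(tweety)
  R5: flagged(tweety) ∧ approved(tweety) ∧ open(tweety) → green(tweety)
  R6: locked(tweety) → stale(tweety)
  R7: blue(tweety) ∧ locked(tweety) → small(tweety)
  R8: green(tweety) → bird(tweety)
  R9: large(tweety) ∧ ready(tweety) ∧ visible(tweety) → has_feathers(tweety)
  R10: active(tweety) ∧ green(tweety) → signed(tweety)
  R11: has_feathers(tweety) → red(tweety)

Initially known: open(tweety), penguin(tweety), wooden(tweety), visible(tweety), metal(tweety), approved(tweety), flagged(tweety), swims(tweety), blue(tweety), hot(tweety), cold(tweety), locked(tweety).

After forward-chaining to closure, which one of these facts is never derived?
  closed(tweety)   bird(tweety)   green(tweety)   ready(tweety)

[1] R1 [hot(tweety) ∧ blue(tweety) → ready(tweety)]; R2 [metal(tweety) ∧ wooden(tweety) ∧ blue(tweety) → large(tweety)]; R5 [flagged(tweety) ∧ approved(tweety) ∧ open(tweety) → green(tweety)]; R6 [locked(tweety) → stale(tweety)]; R7 [blue(tweety) ∧ locked(tweety) → small(tweety)]. ⇒ new: ready(tweety), large(tweety), green(tweety), stale(tweety), small(tweety).
[2] R8 [green(tweety) → bird(tweety)]; R9 [large(tweety) ∧ ready(tweety) ∧ visible(tweety) → has_feathers(tweety)]. ⇒ new: bird(tweety), has_feathers(tweety).
[3] R4 [has_feathers(tweety) → active(tweety)]; R11 [has_feathers(tweety) → red(tweety)]. ⇒ new: active(tweety), red(tweety).
[4] R10 [active(tweety) ∧ green(tweety) → signed(tweety)]. ⇒ new: signed(tweety).
Derived: ready(tweety) (round 1), bird(tweety) (round 2), green(tweety) (round 1). closed(tweety) never appears in any round.

closed(tweety)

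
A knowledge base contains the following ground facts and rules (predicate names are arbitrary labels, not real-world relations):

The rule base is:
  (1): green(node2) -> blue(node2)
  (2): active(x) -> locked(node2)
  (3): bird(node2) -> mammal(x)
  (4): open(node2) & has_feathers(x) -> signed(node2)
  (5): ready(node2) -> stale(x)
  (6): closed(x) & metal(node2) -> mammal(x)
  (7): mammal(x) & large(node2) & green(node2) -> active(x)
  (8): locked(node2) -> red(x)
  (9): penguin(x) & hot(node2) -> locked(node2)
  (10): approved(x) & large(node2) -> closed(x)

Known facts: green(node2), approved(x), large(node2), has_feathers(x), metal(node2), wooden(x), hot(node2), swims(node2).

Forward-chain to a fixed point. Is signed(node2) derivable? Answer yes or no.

no

Round 1: (1) [green(node2) -> blue(node2)]; (10) [approved(x) & large(node2) -> closed(x)]. New: blue(node2), closed(x).
Round 2: (6) [closed(x) & metal(node2) -> mammal(x)]. New: mammal(x).
Round 3: (7) [mammal(x) & large(node2) & green(node2) -> active(x)]. New: active(x).
Round 4: (2) [active(x) -> locked(node2)]. New: locked(node2).
Round 5: (8) [locked(node2) -> red(x)]. New: red(x).
Fixed point reached. signed(node2) is concluded only by (4); (4) needs open(node2) (never derived).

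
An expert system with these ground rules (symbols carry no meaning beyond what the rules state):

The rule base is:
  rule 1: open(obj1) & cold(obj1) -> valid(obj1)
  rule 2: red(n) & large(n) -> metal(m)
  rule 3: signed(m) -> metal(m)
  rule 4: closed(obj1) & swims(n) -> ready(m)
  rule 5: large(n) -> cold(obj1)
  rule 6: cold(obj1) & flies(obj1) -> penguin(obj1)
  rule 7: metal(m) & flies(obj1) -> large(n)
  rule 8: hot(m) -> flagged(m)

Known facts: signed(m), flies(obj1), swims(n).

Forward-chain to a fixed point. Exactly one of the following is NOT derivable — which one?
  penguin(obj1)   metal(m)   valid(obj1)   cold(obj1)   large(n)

valid(obj1)

Round 1: rule 3 [signed(m) -> metal(m)]. New: metal(m).
Round 2: rule 7 [metal(m) & flies(obj1) -> large(n)]. New: large(n).
Round 3: rule 5 [large(n) -> cold(obj1)]. New: cold(obj1).
Round 4: rule 6 [cold(obj1) & flies(obj1) -> penguin(obj1)]. New: penguin(obj1).
Derived: metal(m) (round 1), penguin(obj1) (round 4), cold(obj1) (round 3), large(n) (round 2). valid(obj1) never appears in any round.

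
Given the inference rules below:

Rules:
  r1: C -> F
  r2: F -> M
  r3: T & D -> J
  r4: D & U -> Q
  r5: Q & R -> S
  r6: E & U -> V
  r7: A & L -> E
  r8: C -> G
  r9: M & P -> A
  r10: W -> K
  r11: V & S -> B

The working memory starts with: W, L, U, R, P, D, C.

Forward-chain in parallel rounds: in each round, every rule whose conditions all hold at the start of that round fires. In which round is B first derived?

Round 1: r1 [C -> F]; r4 [D & U -> Q]; r8 [C -> G]; r10 [W -> K]. New: F, Q, G, K.
Round 2: r2 [F -> M]; r5 [Q & R -> S]. New: M, S.
Round 3: r9 [M & P -> A]. New: A.
Round 4: r7 [A & L -> E]. New: E.
Round 5: r6 [E & U -> V]. New: V.
Round 6: r11 [V & S -> B]. New: B.
B first appears in round 6.

6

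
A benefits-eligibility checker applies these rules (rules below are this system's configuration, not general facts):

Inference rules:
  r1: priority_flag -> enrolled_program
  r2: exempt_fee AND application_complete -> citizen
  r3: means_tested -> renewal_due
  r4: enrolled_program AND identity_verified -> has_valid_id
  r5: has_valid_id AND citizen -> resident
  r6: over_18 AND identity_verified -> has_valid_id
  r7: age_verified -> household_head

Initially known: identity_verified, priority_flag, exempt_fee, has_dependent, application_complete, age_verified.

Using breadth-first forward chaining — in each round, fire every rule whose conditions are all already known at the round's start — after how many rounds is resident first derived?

Round 1: r1 [priority_flag -> enrolled_program]; r2 [exempt_fee AND application_complete -> citizen]; r7 [age_verified -> household_head]. Adds enrolled_program, citizen, household_head.
Round 2: r4 [enrolled_program AND identity_verified -> has_valid_id]. Adds has_valid_id.
Round 3: r5 [has_valid_id AND citizen -> resident]. Adds resident.
resident first appears in round 3.

3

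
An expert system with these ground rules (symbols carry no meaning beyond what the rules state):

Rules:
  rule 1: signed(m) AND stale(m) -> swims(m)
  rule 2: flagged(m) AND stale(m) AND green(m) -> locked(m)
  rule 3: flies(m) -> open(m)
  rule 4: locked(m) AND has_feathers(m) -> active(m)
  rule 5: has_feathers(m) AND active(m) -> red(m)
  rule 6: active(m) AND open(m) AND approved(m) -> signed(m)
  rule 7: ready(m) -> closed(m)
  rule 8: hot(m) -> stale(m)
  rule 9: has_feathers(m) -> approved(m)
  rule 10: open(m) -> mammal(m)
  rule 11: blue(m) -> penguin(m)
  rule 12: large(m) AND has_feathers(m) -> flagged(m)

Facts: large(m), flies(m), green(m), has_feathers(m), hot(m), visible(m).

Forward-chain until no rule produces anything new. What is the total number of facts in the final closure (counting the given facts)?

[1] rule 3 [flies(m) -> open(m)]; rule 8 [hot(m) -> stale(m)]; rule 9 [has_feathers(m) -> approved(m)]; rule 12 [large(m) AND has_feathers(m) -> flagged(m)]. ⇒ new: open(m), stale(m), approved(m), flagged(m).
[2] rule 2 [flagged(m) AND stale(m) AND green(m) -> locked(m)]; rule 10 [open(m) -> mammal(m)]. ⇒ new: locked(m), mammal(m).
[3] rule 4 [locked(m) AND has_feathers(m) -> active(m)]. ⇒ new: active(m).
[4] rule 5 [has_feathers(m) AND active(m) -> red(m)]; rule 6 [active(m) AND open(m) AND approved(m) -> signed(m)]. ⇒ new: red(m), signed(m).
[5] rule 1 [signed(m) AND stale(m) -> swims(m)]. ⇒ new: swims(m).
Closure: {active(m), approved(m), flagged(m), flies(m), green(m), has_feathers(m), hot(m), large(m), locked(m), mammal(m), open(m), red(m), signed(m), stale(m), swims(m), visible(m)} — 16 facts.

16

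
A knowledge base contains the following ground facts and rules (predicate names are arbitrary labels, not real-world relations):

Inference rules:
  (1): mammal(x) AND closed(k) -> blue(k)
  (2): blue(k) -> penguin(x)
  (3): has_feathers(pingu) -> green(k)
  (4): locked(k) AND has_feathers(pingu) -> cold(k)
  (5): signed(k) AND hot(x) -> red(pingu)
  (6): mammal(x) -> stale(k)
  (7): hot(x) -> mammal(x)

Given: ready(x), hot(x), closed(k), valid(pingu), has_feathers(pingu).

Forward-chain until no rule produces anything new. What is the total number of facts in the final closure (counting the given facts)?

10

Round 1: (3) [has_feathers(pingu) -> green(k)]; (7) [hot(x) -> mammal(x)]. Adds green(k), mammal(x).
Round 2: (1) [mammal(x) AND closed(k) -> blue(k)]; (6) [mammal(x) -> stale(k)]. Adds blue(k), stale(k).
Round 3: (2) [blue(k) -> penguin(x)]. Adds penguin(x).
Closure: {blue(k), closed(k), green(k), has_feathers(pingu), hot(x), mammal(x), penguin(x), ready(x), stale(k), valid(pingu)} — 10 facts.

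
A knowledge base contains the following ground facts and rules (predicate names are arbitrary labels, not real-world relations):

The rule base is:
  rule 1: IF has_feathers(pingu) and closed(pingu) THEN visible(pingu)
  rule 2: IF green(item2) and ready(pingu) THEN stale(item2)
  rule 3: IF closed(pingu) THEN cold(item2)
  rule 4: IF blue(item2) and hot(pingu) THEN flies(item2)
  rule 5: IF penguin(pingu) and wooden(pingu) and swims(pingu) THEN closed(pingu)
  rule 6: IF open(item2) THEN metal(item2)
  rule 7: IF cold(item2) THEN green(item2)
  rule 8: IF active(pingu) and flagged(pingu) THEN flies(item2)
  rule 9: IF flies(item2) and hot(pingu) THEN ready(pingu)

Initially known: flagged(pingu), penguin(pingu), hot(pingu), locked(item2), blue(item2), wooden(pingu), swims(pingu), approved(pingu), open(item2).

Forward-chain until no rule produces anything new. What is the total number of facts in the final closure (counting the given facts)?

Round 1 fires rule 4, rule 5, rule 6, giving flies(item2), closed(pingu), metal(item2).
Round 2 fires rule 3, rule 9, giving cold(item2), ready(pingu).
Round 3 fires rule 7, giving green(item2).
Round 4 fires rule 2, giving stale(item2).
Closure: {approved(pingu), blue(item2), closed(pingu), cold(item2), flagged(pingu), flies(item2), green(item2), hot(pingu), locked(item2), metal(item2), open(item2), penguin(pingu), ready(pingu), stale(item2), swims(pingu), wooden(pingu)} — 16 facts.

16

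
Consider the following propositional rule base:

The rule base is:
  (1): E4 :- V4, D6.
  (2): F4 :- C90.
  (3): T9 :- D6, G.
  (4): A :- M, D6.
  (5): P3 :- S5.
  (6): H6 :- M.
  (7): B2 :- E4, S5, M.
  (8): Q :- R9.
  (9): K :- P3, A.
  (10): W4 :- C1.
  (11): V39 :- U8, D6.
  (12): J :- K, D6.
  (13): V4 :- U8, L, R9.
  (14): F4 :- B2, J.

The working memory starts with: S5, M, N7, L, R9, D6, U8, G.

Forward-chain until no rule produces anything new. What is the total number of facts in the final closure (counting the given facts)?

Round 1: (3) [T9 :- D6, G.]; (4) [A :- M, D6.]; (5) [P3 :- S5.]; (6) [H6 :- M.]; (8) [Q :- R9.]; (11) [V39 :- U8, D6.]; (13) [V4 :- U8, L, R9.]. New: T9, A, P3, H6, Q, V39, V4.
Round 2: (1) [E4 :- V4, D6.]; (9) [K :- P3, A.]. New: E4, K.
Round 3: (7) [B2 :- E4, S5, M.]; (12) [J :- K, D6.]. New: B2, J.
Round 4: (14) [F4 :- B2, J.]. New: F4.
Closure: {A, B2, D6, E4, F4, G, H6, J, K, L, M, N7, P3, Q, R9, S5, T9, U8, V39, V4} — 20 facts.

20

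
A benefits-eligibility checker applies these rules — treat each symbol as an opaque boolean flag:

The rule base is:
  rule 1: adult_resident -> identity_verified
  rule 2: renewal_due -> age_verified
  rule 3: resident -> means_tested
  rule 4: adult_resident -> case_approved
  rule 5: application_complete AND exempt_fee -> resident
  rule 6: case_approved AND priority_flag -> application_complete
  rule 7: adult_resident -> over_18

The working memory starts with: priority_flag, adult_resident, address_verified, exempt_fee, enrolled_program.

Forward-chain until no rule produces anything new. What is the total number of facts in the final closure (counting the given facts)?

11

[1] rule 1 [adult_resident -> identity_verified]; rule 4 [adult_resident -> case_approved]; rule 7 [adult_resident -> over_18]. ⇒ new: identity_verified, case_approved, over_18.
[2] rule 6 [case_approved AND priority_flag -> application_complete]. ⇒ new: application_complete.
[3] rule 5 [application_complete AND exempt_fee -> resident]. ⇒ new: resident.
[4] rule 3 [resident -> means_tested]. ⇒ new: means_tested.
Closure: {address_verified, adult_resident, application_complete, case_approved, enrolled_program, exempt_fee, identity_verified, means_tested, over_18, priority_flag, resident} — 11 facts.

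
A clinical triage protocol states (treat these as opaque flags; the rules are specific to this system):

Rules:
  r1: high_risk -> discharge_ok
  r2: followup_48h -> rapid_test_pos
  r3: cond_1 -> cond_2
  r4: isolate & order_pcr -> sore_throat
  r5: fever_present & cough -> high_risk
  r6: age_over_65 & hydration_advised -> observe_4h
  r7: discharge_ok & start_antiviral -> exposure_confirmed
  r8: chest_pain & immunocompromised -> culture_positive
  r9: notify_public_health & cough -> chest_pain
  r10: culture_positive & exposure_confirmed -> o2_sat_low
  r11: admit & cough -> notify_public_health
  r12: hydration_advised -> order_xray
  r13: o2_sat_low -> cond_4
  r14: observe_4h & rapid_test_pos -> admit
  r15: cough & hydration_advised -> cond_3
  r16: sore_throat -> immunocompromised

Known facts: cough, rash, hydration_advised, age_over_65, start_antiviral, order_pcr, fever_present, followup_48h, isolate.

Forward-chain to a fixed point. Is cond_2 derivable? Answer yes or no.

no

[1] r2 [followup_48h -> rapid_test_pos]; r4 [isolate & order_pcr -> sore_throat]; r5 [fever_present & cough -> high_risk]; r6 [age_over_65 & hydration_advised -> observe_4h]; r12 [hydration_advised -> order_xray]; r15 [cough & hydration_advised -> cond_3]. ⇒ new: rapid_test_pos, sore_throat, high_risk, observe_4h, order_xray, cond_3.
[2] r1 [high_risk -> discharge_ok]; r14 [observe_4h & rapid_test_pos -> admit]; r16 [sore_throat -> immunocompromised]. ⇒ new: discharge_ok, admit, immunocompromised.
[3] r7 [discharge_ok & start_antiviral -> exposure_confirmed]; r11 [admit & cough -> notify_public_health]. ⇒ new: exposure_confirmed, notify_public_health.
[4] r9 [notify_public_health & cough -> chest_pain]. ⇒ new: chest_pain.
[5] r8 [chest_pain & immunocompromised -> culture_positive]. ⇒ new: culture_positive.
[6] r10 [culture_positive & exposure_confirmed -> o2_sat_low]. ⇒ new: o2_sat_low.
[7] r13 [o2_sat_low -> cond_4]. ⇒ new: cond_4.
Fixed point reached. cond_2 is concluded only by r3; r3 needs cond_1 (never derived).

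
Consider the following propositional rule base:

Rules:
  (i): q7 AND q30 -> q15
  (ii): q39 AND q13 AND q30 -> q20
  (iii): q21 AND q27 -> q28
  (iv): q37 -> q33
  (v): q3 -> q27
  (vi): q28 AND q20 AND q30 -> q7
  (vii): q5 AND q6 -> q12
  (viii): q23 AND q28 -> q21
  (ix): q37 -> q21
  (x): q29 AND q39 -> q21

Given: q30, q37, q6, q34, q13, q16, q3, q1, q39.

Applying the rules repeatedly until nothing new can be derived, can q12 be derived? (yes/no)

no

Round 1 fires (ii), (iv), (v), (ix), giving q20, q33, q27, q21.
Round 2 fires (iii), giving q28.
Round 3 fires (vi), giving q7.
Round 4 fires (i), giving q15.
Fixed point reached. q12 is concluded only by (vii); (vii) needs q5 (never derived).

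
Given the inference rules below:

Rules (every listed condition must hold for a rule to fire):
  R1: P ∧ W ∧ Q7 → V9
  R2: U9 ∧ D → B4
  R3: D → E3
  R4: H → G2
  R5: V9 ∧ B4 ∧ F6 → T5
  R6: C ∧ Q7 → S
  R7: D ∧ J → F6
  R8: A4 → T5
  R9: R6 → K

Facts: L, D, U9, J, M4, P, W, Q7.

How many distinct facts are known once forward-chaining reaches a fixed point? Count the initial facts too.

13

Round 1: R1 [P ∧ W ∧ Q7 → V9]; R2 [U9 ∧ D → B4]; R3 [D → E3]; R7 [D ∧ J → F6]. New: V9, B4, E3, F6.
Round 2: R5 [V9 ∧ B4 ∧ F6 → T5]. New: T5.
Closure: {B4, D, E3, F6, J, L, M4, P, Q7, T5, U9, V9, W} — 13 facts.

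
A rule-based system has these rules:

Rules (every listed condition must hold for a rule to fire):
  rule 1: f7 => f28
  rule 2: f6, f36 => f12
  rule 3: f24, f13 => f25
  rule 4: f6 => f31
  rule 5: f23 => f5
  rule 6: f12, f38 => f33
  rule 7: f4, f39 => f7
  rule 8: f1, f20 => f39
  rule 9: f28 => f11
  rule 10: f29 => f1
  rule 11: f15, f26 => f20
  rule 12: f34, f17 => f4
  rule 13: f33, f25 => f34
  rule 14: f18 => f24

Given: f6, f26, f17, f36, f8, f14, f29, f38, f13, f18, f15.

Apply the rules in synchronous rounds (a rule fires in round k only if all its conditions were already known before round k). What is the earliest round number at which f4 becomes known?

4

[1] rule 2 [f6, f36 => f12]; rule 4 [f6 => f31]; rule 10 [f29 => f1]; rule 11 [f15, f26 => f20]; rule 14 [f18 => f24]. ⇒ new: f12, f31, f1, f20, f24.
[2] rule 3 [f24, f13 => f25]; rule 6 [f12, f38 => f33]; rule 8 [f1, f20 => f39]. ⇒ new: f25, f33, f39.
[3] rule 13 [f33, f25 => f34]. ⇒ new: f34.
[4] rule 12 [f34, f17 => f4]. ⇒ new: f4.
f4 first appears in round 4.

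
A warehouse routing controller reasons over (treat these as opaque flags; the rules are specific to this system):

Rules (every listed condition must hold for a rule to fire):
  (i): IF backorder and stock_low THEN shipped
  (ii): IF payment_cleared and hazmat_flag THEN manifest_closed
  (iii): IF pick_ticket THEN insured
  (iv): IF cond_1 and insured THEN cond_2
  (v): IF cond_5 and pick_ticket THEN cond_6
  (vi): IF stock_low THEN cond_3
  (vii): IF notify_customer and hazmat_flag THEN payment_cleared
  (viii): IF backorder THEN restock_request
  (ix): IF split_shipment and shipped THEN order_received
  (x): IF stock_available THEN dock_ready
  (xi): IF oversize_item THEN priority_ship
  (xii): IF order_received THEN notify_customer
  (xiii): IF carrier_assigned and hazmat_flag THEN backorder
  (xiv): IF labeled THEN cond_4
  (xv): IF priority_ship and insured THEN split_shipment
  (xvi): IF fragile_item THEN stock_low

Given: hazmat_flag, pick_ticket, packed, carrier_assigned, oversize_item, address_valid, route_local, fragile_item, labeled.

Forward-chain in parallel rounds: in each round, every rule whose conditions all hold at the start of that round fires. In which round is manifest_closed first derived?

6

Round 1 fires (iii), (xi), (xiii), (xiv), (xvi), giving insured, priority_ship, backorder, cond_4, stock_low.
Round 2 fires (i), (vi), (viii), (xv), giving shipped, cond_3, restock_request, split_shipment.
Round 3 fires (ix), giving order_received.
Round 4 fires (xii), giving notify_customer.
Round 5 fires (vii), giving payment_cleared.
Round 6 fires (ii), giving manifest_closed.
manifest_closed first appears in round 6.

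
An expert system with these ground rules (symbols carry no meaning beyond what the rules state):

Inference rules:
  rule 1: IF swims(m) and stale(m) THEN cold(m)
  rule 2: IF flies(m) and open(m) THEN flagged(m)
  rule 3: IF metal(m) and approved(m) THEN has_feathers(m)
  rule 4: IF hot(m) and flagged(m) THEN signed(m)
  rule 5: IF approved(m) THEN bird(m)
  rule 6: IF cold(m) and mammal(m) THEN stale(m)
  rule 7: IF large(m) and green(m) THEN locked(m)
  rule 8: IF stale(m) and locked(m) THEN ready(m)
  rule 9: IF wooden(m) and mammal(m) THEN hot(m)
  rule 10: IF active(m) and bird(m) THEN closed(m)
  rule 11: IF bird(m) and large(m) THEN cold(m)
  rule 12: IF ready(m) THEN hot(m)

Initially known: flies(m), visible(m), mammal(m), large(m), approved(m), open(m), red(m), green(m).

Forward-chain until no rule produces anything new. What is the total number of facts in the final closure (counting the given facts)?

Round 1 — rule 2, rule 5, rule 7, derive flagged(m), bird(m), locked(m).
Round 2 — rule 11, derive cold(m).
Round 3 — rule 6, derive stale(m).
Round 4 — rule 8, derive ready(m).
Round 5 — rule 12, derive hot(m).
Round 6 — rule 4, derive signed(m).
Closure: {approved(m), bird(m), cold(m), flagged(m), flies(m), green(m), hot(m), large(m), locked(m), mammal(m), open(m), ready(m), red(m), signed(m), stale(m), visible(m)} — 16 facts.

16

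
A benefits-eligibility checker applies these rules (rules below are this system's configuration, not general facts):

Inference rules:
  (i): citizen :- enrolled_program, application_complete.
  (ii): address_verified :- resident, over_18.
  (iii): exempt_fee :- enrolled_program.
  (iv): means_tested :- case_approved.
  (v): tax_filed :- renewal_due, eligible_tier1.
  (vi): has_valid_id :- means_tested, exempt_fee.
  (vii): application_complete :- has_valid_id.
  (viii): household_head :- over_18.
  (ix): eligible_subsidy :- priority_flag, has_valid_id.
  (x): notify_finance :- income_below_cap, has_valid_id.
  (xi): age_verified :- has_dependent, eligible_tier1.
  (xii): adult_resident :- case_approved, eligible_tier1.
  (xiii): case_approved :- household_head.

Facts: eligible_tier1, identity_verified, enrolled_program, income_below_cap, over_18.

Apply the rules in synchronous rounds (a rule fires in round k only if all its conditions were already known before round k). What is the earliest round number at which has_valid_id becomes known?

Round 1 — (iii), (viii), derive exempt_fee, household_head.
Round 2 — (xiii), derive case_approved.
Round 3 — (iv), (xii), derive means_tested, adult_resident.
Round 4 — (vi), derive has_valid_id.
has_valid_id first appears in round 4.

4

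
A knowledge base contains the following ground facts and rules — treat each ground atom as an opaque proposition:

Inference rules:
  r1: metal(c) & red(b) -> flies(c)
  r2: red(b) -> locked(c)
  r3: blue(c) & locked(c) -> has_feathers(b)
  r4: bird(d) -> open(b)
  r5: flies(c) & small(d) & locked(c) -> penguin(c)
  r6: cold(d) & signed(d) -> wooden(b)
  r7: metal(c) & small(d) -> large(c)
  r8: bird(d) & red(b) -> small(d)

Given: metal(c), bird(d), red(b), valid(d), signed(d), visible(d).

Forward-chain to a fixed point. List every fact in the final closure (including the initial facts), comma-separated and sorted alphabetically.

Round 1 fires r1, r2, r4, r8, giving flies(c), locked(c), open(b), small(d).
Round 2 fires r5, r7, giving penguin(c), large(c).

bird(d), flies(c), large(c), locked(c), metal(c), open(b), penguin(c), red(b), signed(d), small(d), valid(d), visible(d)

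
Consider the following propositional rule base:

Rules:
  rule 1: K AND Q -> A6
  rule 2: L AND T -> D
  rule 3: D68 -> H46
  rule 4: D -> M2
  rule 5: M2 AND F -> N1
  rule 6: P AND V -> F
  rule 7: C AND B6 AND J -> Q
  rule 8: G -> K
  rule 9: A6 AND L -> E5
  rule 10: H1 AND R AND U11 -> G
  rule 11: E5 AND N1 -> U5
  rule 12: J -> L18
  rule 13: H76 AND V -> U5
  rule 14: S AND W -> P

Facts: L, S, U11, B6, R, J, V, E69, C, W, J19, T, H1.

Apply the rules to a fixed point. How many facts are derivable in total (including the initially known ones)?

Round 1: rule 2 [L AND T -> D]; rule 7 [C AND B6 AND J -> Q]; rule 10 [H1 AND R AND U11 -> G]; rule 12 [J -> L18]; rule 14 [S AND W -> P]. New: D, Q, G, L18, P.
Round 2: rule 4 [D -> M2]; rule 6 [P AND V -> F]; rule 8 [G -> K]. New: M2, F, K.
Round 3: rule 1 [K AND Q -> A6]; rule 5 [M2 AND F -> N1]. New: A6, N1.
Round 4: rule 9 [A6 AND L -> E5]. New: E5.
Round 5: rule 11 [E5 AND N1 -> U5]. New: U5.
Closure: {A6, B6, C, D, E5, E69, F, G, H1, J, J19, K, L, L18, M2, N1, P, Q, R, S, T, U11, U5, V, W} — 25 facts.

25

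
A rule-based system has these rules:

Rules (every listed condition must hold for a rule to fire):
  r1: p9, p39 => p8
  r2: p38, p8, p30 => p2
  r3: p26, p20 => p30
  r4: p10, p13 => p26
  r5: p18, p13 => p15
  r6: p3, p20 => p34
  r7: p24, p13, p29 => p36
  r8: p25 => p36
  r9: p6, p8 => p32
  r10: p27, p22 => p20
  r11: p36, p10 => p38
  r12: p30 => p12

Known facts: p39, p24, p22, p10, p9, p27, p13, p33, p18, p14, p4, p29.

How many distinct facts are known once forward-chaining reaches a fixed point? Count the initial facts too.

Round 1 fires r1, r4, r5, r7, r10, giving p8, p26, p15, p36, p20.
Round 2 fires r3, r11, giving p30, p38.
Round 3 fires r2, r12, giving p2, p12.
Closure: {p10, p12, p13, p14, p15, p18, p2, p20, p22, p24, p26, p27, p29, p30, p33, p36, p38, p39, p4, p8, p9} — 21 facts.

21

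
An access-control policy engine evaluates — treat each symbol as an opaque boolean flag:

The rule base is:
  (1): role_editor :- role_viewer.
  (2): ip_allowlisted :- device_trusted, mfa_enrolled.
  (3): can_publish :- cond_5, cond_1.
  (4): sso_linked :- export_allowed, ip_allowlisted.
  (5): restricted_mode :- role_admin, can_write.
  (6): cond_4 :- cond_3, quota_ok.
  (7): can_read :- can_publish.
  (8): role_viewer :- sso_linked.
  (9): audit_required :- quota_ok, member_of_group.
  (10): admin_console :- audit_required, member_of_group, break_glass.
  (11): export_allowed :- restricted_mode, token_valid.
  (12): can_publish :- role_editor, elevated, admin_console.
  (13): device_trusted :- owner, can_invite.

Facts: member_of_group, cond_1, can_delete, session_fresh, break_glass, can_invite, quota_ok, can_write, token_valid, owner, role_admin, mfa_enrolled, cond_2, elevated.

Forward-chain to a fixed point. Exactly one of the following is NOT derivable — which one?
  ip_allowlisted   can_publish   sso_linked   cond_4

cond_4

Round 1: (5) [restricted_mode :- role_admin, can_write.]; (9) [audit_required :- quota_ok, member_of_group.]; (13) [device_trusted :- owner, can_invite.]. New: restricted_mode, audit_required, device_trusted.
Round 2: (2) [ip_allowlisted :- device_trusted, mfa_enrolled.]; (10) [admin_console :- audit_required, member_of_group, break_glass.]; (11) [export_allowed :- restricted_mode, token_valid.]. New: ip_allowlisted, admin_console, export_allowed.
Round 3: (4) [sso_linked :- export_allowed, ip_allowlisted.]. New: sso_linked.
Round 4: (8) [role_viewer :- sso_linked.]. New: role_viewer.
Round 5: (1) [role_editor :- role_viewer.]. New: role_editor.
Round 6: (12) [can_publish :- role_editor, elevated, admin_console.]. New: can_publish.
Round 7: (7) [can_read :- can_publish.]. New: can_read.
Derived: sso_linked (round 3), can_publish (round 6), ip_allowlisted (round 2). cond_4 never appears in any round.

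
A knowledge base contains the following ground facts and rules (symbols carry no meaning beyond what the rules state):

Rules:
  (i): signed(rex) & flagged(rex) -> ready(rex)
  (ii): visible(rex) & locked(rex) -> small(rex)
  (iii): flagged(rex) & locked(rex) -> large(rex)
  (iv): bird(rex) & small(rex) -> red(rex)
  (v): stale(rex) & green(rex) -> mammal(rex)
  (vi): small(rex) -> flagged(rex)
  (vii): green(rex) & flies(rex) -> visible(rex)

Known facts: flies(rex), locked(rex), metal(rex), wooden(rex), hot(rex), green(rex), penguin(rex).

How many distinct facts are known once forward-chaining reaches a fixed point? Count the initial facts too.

[1] (vii) [green(rex) & flies(rex) -> visible(rex)]. ⇒ new: visible(rex).
[2] (ii) [visible(rex) & locked(rex) -> small(rex)]. ⇒ new: small(rex).
[3] (vi) [small(rex) -> flagged(rex)]. ⇒ new: flagged(rex).
[4] (iii) [flagged(rex) & locked(rex) -> large(rex)]. ⇒ new: large(rex).
Closure: {flagged(rex), flies(rex), green(rex), hot(rex), large(rex), locked(rex), metal(rex), penguin(rex), small(rex), visible(rex), wooden(rex)} — 11 facts.

11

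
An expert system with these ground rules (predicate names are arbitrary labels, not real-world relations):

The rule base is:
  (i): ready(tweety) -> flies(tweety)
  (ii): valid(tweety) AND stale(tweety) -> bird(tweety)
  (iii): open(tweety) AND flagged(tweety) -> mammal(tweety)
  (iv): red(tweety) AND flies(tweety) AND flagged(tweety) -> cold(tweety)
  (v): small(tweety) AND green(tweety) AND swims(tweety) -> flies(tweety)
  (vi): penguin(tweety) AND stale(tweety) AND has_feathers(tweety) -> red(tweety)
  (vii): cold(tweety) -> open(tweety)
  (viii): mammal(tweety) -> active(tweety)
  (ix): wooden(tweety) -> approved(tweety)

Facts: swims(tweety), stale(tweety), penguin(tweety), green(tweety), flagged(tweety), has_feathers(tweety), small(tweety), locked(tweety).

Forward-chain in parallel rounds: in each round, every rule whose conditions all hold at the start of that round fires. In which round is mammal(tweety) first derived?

4

Round 1: (v) [small(tweety) AND green(tweety) AND swims(tweety) -> flies(tweety)]; (vi) [penguin(tweety) AND stale(tweety) AND has_feathers(tweety) -> red(tweety)]. Adds flies(tweety), red(tweety).
Round 2: (iv) [red(tweety) AND flies(tweety) AND flagged(tweety) -> cold(tweety)]. Adds cold(tweety).
Round 3: (vii) [cold(tweety) -> open(tweety)]. Adds open(tweety).
Round 4: (iii) [open(tweety) AND flagged(tweety) -> mammal(tweety)]. Adds mammal(tweety).
mammal(tweety) first appears in round 4.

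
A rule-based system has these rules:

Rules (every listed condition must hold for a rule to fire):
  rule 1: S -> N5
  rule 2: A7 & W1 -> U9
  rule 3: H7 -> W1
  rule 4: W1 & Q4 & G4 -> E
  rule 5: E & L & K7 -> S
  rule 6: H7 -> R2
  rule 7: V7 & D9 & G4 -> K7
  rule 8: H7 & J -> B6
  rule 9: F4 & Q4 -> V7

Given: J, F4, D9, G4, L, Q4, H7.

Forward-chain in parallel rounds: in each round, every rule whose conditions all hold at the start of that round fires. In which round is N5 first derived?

Round 1: rule 3 [H7 -> W1]; rule 6 [H7 -> R2]; rule 8 [H7 & J -> B6]; rule 9 [F4 & Q4 -> V7]. New: W1, R2, B6, V7.
Round 2: rule 4 [W1 & Q4 & G4 -> E]; rule 7 [V7 & D9 & G4 -> K7]. New: E, K7.
Round 3: rule 5 [E & L & K7 -> S]. New: S.
Round 4: rule 1 [S -> N5]. New: N5.
N5 first appears in round 4.

4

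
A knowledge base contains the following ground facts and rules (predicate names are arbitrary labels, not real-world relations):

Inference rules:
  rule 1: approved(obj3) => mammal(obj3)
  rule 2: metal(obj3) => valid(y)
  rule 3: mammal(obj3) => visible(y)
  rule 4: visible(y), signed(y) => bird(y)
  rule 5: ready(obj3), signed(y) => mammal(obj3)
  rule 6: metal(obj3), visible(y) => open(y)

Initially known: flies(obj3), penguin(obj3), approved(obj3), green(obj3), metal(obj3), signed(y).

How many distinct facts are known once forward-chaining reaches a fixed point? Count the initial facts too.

11

[1] rule 1 [approved(obj3) => mammal(obj3)]; rule 2 [metal(obj3) => valid(y)]. ⇒ new: mammal(obj3), valid(y).
[2] rule 3 [mammal(obj3) => visible(y)]. ⇒ new: visible(y).
[3] rule 4 [visible(y), signed(y) => bird(y)]; rule 6 [metal(obj3), visible(y) => open(y)]. ⇒ new: bird(y), open(y).
Closure: {approved(obj3), bird(y), flies(obj3), green(obj3), mammal(obj3), metal(obj3), open(y), penguin(obj3), signed(y), valid(y), visible(y)} — 11 facts.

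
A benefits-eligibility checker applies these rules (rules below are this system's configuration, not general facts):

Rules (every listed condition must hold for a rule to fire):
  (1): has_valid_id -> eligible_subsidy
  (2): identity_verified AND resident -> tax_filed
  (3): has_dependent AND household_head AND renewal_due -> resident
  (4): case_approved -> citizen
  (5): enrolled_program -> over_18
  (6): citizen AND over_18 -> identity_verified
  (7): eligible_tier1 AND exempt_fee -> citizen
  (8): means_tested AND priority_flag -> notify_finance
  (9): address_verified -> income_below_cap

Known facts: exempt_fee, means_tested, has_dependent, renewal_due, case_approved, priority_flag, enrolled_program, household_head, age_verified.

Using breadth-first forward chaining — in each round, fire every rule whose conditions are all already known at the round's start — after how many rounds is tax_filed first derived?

Round 1: (3) [has_dependent AND household_head AND renewal_due -> resident]; (4) [case_approved -> citizen]; (5) [enrolled_program -> over_18]; (8) [means_tested AND priority_flag -> notify_finance]. Adds resident, citizen, over_18, notify_finance.
Round 2: (6) [citizen AND over_18 -> identity_verified]. Adds identity_verified.
Round 3: (2) [identity_verified AND resident -> tax_filed]. Adds tax_filed.
tax_filed first appears in round 3.

3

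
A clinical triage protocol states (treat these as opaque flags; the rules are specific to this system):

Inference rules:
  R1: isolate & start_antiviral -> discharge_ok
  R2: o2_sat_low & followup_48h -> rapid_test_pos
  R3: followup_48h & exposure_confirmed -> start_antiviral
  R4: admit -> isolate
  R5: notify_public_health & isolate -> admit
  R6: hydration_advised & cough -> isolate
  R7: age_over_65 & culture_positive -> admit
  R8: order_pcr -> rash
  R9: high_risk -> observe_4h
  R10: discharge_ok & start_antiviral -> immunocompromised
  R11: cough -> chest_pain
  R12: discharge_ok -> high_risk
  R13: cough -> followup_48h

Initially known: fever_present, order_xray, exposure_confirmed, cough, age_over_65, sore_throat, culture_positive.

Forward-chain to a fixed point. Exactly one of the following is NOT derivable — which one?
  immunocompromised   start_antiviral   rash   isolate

rash

[1] R7 [age_over_65 & culture_positive -> admit]; R11 [cough -> chest_pain]; R13 [cough -> followup_48h]. ⇒ new: admit, chest_pain, followup_48h.
[2] R3 [followup_48h & exposure_confirmed -> start_antiviral]; R4 [admit -> isolate]. ⇒ new: start_antiviral, isolate.
[3] R1 [isolate & start_antiviral -> discharge_ok]. ⇒ new: discharge_ok.
[4] R10 [discharge_ok & start_antiviral -> immunocompromised]; R12 [discharge_ok -> high_risk]. ⇒ new: immunocompromised, high_risk.
[5] R9 [high_risk -> observe_4h]. ⇒ new: observe_4h.
Derived: isolate (round 2), start_antiviral (round 2), immunocompromised (round 4). rash never appears in any round.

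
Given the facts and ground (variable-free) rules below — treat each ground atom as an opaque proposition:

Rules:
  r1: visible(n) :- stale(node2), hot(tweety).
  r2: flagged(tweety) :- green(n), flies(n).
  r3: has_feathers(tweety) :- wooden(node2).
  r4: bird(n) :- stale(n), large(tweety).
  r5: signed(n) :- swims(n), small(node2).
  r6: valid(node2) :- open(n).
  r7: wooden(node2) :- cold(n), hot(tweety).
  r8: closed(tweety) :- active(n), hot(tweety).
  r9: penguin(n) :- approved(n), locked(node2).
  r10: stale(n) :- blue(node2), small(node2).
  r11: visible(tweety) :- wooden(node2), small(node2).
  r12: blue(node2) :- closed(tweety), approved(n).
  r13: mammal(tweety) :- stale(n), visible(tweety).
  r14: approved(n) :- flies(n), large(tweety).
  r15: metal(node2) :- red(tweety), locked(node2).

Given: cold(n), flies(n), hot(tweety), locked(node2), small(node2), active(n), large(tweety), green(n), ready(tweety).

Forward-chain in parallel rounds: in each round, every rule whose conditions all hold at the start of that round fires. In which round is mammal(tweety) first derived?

Round 1 — r2, r7, r8, r14, derive flagged(tweety), wooden(node2), closed(tweety), approved(n).
Round 2 — r3, r9, r11, r12, derive has_feathers(tweety), penguin(n), visible(tweety), blue(node2).
Round 3 — r10, derive stale(n).
Round 4 — r4, r13, derive bird(n), mammal(tweety).
mammal(tweety) first appears in round 4.

4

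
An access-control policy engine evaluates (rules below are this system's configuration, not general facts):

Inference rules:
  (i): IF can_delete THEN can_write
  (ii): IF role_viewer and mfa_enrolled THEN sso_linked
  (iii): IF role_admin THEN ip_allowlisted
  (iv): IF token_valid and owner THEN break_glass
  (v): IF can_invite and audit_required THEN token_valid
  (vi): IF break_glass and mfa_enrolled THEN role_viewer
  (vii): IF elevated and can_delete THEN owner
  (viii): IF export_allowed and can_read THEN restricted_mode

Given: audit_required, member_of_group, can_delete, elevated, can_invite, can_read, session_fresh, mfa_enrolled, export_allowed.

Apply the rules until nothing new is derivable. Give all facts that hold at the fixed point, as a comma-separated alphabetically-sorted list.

audit_required, break_glass, can_delete, can_invite, can_read, can_write, elevated, export_allowed, member_of_group, mfa_enrolled, owner, restricted_mode, role_viewer, session_fresh, sso_linked, token_valid

[1] (i) [IF can_delete THEN can_write]; (v) [IF can_invite and audit_required THEN token_valid]; (vii) [IF elevated and can_delete THEN owner]; (viii) [IF export_allowed and can_read THEN restricted_mode]. ⇒ new: can_write, token_valid, owner, restricted_mode.
[2] (iv) [IF token_valid and owner THEN break_glass]. ⇒ new: break_glass.
[3] (vi) [IF break_glass and mfa_enrolled THEN role_viewer]. ⇒ new: role_viewer.
[4] (ii) [IF role_viewer and mfa_enrolled THEN sso_linked]. ⇒ new: sso_linked.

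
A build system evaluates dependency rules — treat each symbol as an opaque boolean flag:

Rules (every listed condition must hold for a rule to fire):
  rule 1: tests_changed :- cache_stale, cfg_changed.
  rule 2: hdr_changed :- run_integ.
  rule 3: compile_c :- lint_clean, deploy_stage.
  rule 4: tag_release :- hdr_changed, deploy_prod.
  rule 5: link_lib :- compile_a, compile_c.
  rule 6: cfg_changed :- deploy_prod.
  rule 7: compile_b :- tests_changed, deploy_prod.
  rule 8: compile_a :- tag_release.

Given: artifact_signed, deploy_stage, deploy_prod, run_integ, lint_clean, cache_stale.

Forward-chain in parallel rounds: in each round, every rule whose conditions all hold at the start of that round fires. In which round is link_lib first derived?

Round 1: rule 2 [hdr_changed :- run_integ.]; rule 3 [compile_c :- lint_clean, deploy_stage.]; rule 6 [cfg_changed :- deploy_prod.]. Adds hdr_changed, compile_c, cfg_changed.
Round 2: rule 1 [tests_changed :- cache_stale, cfg_changed.]; rule 4 [tag_release :- hdr_changed, deploy_prod.]. Adds tests_changed, tag_release.
Round 3: rule 7 [compile_b :- tests_changed, deploy_prod.]; rule 8 [compile_a :- tag_release.]. Adds compile_b, compile_a.
Round 4: rule 5 [link_lib :- compile_a, compile_c.]. Adds link_lib.
link_lib first appears in round 4.

4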